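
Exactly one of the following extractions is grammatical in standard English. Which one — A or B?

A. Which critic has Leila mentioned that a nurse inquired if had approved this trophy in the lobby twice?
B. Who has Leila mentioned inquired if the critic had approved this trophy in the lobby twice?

B

In A, the wh-phrase is extracted from inside a wh-island (introduced by "if"), which blocks movement.
In B, the extraction path crosses only that-complement boundaries, which are transparent.
So B is grammatical.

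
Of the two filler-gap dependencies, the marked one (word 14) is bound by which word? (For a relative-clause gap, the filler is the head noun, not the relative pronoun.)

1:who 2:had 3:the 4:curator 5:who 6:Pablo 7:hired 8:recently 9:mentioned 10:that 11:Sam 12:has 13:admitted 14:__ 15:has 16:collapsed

1

The marked gap is the subject of "collapsed".
Its filler is the fronted wh-phrase "who", at word 1.
(The other dependency links word 4 to a gap after word 7.)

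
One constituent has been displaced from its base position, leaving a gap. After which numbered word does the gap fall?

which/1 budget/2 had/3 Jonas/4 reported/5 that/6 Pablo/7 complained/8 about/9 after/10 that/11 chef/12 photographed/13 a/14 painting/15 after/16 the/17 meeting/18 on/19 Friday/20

The displaced element is "which budget" (word 2).
It is linked across 1 clause boundary (that).
It functions as the object of the preposition "about" of "complained", so the gap sits immediately after word 9 ("about").
Base order: Jonas had reported that Pablo complained about which budget after that chef photographed a painting after the meeting on Friday.

9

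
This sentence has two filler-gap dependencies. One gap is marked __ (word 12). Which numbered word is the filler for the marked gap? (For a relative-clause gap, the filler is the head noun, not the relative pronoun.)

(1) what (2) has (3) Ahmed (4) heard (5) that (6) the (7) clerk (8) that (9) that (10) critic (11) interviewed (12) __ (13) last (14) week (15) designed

The marked gap is inside the relative clause, the direct object of "interviewed".
Its filler is the head noun "clerk" (via "that"), at word 7.
(The other dependency links word 1 to a gap after word 15.)

7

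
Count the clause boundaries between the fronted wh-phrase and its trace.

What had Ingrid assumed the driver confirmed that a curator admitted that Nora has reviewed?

3

"what" is extracted from the object of "reviewed".
Boundaries crossed, outermost first: [Ø], [that], [that] — 3 in total.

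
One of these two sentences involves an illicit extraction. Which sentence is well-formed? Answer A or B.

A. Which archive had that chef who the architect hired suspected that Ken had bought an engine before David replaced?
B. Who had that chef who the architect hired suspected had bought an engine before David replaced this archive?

In A, the wh-phrase is extracted from inside an adjunct island (introduced by "before"), which blocks movement.
In B, the extraction path crosses only that-complement boundaries, which are transparent.
So B is grammatical.

B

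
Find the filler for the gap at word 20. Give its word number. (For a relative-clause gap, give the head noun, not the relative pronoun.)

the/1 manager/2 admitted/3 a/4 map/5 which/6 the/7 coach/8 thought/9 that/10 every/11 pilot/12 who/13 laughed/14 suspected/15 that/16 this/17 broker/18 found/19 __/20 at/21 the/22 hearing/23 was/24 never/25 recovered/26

5

The gap at 20 is the object of "found", inside a relative clause.
The relative pronoun is "which" (word 6); it is bound by the head noun immediately before it.
Its filler is the head noun "map", at word 5.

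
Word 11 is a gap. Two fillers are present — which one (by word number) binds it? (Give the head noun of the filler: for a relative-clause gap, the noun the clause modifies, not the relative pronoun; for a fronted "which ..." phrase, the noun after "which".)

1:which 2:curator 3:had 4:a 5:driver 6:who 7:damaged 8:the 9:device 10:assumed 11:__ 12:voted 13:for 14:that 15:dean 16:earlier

The marked gap is the subject of "voted".
Its filler is the fronted wh-phrase "which curator", at word 2.
(The other dependency links word 5 to a gap after word 6.)

2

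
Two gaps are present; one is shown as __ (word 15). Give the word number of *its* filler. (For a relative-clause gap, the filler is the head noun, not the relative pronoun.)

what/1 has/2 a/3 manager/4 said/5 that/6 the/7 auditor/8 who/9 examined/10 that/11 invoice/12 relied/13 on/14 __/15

1

The marked gap is the object of the preposition "on" of "relied".
Its filler is the fronted wh-phrase "what", at word 1.
(The other dependency links word 8 to a gap after word 9.)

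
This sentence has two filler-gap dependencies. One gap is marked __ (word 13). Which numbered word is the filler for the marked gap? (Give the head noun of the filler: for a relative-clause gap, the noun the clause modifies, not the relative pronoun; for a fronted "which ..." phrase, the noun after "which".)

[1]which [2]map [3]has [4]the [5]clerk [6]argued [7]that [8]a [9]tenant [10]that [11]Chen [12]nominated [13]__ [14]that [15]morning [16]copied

The marked gap is inside the relative clause, the direct object of "nominated".
Its filler is the head noun "tenant" (via "that"), at word 9.
(The other dependency links word 2 to a gap after word 16.)

9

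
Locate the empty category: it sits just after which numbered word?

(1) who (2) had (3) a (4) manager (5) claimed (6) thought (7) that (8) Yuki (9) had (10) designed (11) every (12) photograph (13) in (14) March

The displaced element is "who" (word 1).
It is linked across 1 clause boundary (Ø).
It functions as the subject of "thought", so the gap sits immediately after word 5 ("claimed").
Base order: A manager had claimed that who thought that Yuki had designed every photograph in March.

5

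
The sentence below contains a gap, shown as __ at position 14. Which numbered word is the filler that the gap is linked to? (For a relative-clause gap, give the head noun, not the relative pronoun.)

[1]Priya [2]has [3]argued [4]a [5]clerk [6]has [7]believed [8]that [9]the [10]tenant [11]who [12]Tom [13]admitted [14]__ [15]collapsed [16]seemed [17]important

The gap at 14 is the subject of "collapsed", inside a relative clause.
The relative pronoun is "who" (word 11); it is bound by the head noun immediately before it.
Its filler is the head noun "tenant", at word 10.

10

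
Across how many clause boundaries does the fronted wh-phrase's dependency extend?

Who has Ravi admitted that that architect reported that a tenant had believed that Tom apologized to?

3

"who" is extracted from the PP object of "apologized".
Boundaries crossed, outermost first: [that], [that], [that] — 3 in total.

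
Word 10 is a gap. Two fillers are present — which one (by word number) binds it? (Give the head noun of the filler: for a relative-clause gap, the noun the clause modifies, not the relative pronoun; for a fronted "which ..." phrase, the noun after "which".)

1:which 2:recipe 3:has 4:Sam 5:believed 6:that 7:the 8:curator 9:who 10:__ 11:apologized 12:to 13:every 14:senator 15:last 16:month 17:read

The marked gap is inside the relative clause, the subject of "apologized".
Its filler is the head noun "curator" (via "who"), at word 8.
(The other dependency links word 2 to a gap after word 17.)

8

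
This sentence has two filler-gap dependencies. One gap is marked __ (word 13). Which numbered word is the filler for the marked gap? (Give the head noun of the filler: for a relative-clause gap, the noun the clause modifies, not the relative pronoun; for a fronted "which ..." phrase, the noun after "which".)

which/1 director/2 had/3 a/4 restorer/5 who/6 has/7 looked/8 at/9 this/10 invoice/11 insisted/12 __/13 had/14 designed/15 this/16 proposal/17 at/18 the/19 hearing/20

The marked gap is the subject of "designed".
Its filler is the fronted wh-phrase "which director", at word 2.
(The other dependency links word 5 to a gap after word 6.)

2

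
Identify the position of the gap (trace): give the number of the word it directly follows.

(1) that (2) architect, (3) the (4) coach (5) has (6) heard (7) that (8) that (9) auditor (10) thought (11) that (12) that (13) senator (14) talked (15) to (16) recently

15

The displaced element is "that architect" (word 2).
It is linked across 2 clause boundaries (that → that).
It functions as the object of the preposition "to" of "talked", so the gap sits immediately after word 15 ("to").
Base order: The coach has heard that that auditor thought that that senator talked to that architect recently.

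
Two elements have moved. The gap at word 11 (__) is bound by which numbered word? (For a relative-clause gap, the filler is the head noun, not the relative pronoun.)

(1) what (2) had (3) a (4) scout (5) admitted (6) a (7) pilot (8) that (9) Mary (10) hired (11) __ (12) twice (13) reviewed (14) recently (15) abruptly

The marked gap is inside the relative clause, the direct object of "hired".
Its filler is the head noun "pilot" (via "that"), at word 7.
(The other dependency links word 1 to a gap after word 13.)

7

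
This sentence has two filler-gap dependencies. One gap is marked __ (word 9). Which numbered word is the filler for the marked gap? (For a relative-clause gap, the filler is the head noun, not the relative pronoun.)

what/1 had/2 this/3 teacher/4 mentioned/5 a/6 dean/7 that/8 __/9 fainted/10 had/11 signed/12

7

The marked gap is inside the relative clause, the subject of "fainted".
Its filler is the head noun "dean" (via "that"), at word 7.
(The other dependency links word 1 to a gap after word 12.)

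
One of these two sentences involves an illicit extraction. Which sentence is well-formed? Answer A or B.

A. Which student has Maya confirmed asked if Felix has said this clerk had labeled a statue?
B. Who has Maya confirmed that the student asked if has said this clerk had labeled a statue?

In B, the wh-phrase is extracted from inside a wh-island (introduced by "if"), which blocks movement.
In A, the extraction path crosses only that-complement boundaries, which are transparent.
So A is grammatical.

A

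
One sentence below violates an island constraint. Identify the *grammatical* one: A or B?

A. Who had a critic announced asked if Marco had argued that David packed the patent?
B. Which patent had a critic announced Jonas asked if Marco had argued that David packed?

A

In B, the wh-phrase is extracted from inside a wh-island (introduced by "if"), which blocks movement.
In A, the extraction path crosses only that-complement boundaries, which are transparent.
So A is grammatical.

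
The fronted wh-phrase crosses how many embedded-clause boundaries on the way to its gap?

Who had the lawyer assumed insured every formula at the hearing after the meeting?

1

"who" is extracted from the subject of "insured".
Boundaries crossed, outermost first: [Ø] — 1 in total.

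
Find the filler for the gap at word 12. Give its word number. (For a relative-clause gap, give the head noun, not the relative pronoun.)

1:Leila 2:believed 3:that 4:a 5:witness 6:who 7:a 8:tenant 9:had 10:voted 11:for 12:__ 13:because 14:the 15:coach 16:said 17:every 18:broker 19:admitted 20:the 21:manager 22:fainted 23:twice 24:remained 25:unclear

The gap at 12 is the prepositional object of "voted", inside a relative clause.
The relative pronoun is "who" (word 6); it is bound by the head noun immediately before it.
Its filler is the head noun "witness", at word 5.

5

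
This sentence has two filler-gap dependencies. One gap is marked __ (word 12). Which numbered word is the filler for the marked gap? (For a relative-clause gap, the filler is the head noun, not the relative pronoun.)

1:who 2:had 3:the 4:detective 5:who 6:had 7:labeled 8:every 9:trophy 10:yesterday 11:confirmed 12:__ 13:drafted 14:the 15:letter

1

The marked gap is the subject of "drafted".
Its filler is the fronted wh-phrase "who", at word 1.
(The other dependency links word 4 to a gap after word 5.)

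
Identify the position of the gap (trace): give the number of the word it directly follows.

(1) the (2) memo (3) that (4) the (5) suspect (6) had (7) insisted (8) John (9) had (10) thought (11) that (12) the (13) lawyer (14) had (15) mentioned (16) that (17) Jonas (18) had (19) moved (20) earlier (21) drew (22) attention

The displaced element is "the memo" (word 2).
It is linked across 3 clause boundaries (Ø → that → that).
It functions as the direct object of "moved", so the gap sits immediately after word 19 ("moved").
Base order: The suspect had insisted John had thought that the lawyer had mentioned that Jonas had moved the memo earlier.

19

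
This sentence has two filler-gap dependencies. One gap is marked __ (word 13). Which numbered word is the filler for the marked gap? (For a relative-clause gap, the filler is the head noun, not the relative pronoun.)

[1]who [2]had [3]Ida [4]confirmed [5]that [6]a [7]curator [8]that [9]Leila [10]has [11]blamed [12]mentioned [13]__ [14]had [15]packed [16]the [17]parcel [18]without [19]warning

The marked gap is the subject of "packed".
Its filler is the fronted wh-phrase "who", at word 1.
(The other dependency links word 7 to a gap after word 11.)

1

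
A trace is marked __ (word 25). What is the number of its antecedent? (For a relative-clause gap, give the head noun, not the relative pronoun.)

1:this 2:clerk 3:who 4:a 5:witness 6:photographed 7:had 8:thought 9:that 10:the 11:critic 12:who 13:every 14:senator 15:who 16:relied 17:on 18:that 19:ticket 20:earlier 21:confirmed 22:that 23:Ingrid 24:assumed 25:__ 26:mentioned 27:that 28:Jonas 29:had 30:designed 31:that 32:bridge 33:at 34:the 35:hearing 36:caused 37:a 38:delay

11

The gap at 25 is the subject of "mentioned", inside a relative clause.
The relative pronoun is "who" (word 12); it is bound by the head noun immediately before it.
Its filler is the head noun "critic", at word 11.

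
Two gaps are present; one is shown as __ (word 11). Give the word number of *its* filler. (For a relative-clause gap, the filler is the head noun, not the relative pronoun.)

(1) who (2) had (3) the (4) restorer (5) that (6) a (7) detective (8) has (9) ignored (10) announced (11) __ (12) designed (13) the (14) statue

1

The marked gap is the subject of "designed".
Its filler is the fronted wh-phrase "who", at word 1.
(The other dependency links word 4 to a gap after word 9.)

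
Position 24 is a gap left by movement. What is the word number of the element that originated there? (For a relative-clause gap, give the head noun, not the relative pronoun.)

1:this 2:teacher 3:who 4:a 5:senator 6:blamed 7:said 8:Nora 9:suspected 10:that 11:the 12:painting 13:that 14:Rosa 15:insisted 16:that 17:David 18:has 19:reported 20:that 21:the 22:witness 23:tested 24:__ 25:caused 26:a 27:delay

The gap at 24 is the object of "tested", inside a relative clause.
The relative pronoun is "that" (word 13); it is bound by the head noun immediately before it.
Its filler is the head noun "painting", at word 12.

12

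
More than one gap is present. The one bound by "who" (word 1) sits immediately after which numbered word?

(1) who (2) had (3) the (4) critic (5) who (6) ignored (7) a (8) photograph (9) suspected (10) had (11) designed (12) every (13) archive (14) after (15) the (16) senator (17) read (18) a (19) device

The displaced element is "who" (word 1).
It is linked across 1 clause boundary (Ø).
It functions as the subject of "designed", so the gap sits immediately after word 9 ("suspected").
Base order: The critic who ignored a photograph had suspected that who had designed every archive after the senator read a device.

9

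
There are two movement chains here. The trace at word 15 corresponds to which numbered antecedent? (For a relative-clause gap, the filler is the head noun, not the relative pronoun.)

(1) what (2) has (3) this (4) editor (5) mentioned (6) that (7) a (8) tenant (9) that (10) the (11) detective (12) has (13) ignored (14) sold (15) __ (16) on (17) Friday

1

The marked gap is the direct object of "sold".
Its filler is the fronted wh-phrase "what", at word 1.
(The other dependency links word 8 to a gap after word 13.)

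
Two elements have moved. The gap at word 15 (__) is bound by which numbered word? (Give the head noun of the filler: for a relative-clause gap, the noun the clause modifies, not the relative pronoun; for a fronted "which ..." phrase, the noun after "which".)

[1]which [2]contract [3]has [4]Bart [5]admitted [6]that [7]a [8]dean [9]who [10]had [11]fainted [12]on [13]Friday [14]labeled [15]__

The marked gap is the direct object of "labeled".
Its filler is the fronted wh-phrase "which contract", at word 2.
(The other dependency links word 8 to a gap after word 9.)

2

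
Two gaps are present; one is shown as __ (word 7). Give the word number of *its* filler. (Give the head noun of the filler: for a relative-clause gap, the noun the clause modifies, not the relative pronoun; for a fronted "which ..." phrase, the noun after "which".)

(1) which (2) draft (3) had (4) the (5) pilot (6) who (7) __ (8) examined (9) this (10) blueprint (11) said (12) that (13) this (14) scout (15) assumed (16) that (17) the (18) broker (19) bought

The marked gap is inside the relative clause, the subject of "examined".
Its filler is the head noun "pilot" (via "who"), at word 5.
(The other dependency links word 2 to a gap after word 19.)

5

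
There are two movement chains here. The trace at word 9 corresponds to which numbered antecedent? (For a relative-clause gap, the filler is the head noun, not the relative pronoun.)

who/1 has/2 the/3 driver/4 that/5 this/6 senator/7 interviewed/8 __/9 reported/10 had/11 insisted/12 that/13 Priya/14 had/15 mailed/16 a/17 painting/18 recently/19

The marked gap is inside the relative clause, the direct object of "interviewed".
Its filler is the head noun "driver" (via "that"), at word 4.
(The other dependency links word 1 to a gap after word 10.)

4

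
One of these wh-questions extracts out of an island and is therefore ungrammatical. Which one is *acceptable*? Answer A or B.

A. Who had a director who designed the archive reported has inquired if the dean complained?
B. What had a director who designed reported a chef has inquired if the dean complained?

In B, the wh-phrase is extracted from inside a complex-NP island (relative clause) (introduced by "who"), which blocks movement.
In A, the extraction path crosses only that-complement boundaries, which are transparent.
So A is grammatical.

A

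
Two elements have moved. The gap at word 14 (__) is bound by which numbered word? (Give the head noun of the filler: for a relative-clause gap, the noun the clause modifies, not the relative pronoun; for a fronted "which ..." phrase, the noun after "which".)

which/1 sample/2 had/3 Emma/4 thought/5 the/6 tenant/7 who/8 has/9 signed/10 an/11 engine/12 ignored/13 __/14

The marked gap is the direct object of "ignored".
Its filler is the fronted wh-phrase "which sample", at word 2.
(The other dependency links word 7 to a gap after word 8.)

2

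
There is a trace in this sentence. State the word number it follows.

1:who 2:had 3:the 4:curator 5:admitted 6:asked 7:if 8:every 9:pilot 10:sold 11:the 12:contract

5

The displaced element is "who" (word 1).
It is linked across 1 clause boundary (Ø).
It functions as the subject of "asked", so the gap sits immediately after word 5 ("admitted").
Base order: The curator had admitted that who asked if every pilot sold the contract.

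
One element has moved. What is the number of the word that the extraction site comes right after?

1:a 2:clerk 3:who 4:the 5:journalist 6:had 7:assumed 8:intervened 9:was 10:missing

The displaced element is "a clerk" (word 2).
It is linked across 1 clause boundary (Ø).
It functions as the subject of "intervened", so the gap sits immediately after word 7 ("assumed").
Base order: The journalist had assumed that a clerk intervened.

7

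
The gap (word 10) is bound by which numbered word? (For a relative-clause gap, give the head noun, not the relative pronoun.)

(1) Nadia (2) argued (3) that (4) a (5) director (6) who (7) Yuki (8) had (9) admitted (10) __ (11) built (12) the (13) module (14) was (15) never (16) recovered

5

The gap at 10 is the subject of "built", inside a relative clause.
The relative pronoun is "who" (word 6); it is bound by the head noun immediately before it.
Its filler is the head noun "director", at word 5.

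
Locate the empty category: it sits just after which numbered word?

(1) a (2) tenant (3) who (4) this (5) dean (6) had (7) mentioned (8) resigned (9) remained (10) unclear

The displaced element is "a tenant" (word 2).
It is linked across 1 clause boundary (Ø).
It functions as the subject of "resigned", so the gap sits immediately after word 7 ("mentioned").
Base order: This dean had mentioned a tenant resigned.

7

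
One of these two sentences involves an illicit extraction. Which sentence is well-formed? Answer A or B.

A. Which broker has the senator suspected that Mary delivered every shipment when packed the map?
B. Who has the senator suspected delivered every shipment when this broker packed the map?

B

In A, the wh-phrase is extracted from inside an adjunct island (introduced by "when"), which blocks movement.
In B, the extraction path crosses only that-complement boundaries, which are transparent.
So B is grammatical.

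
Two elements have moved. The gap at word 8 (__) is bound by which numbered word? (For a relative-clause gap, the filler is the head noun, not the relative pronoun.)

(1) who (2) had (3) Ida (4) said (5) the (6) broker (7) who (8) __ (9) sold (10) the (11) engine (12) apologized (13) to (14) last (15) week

6

The marked gap is inside the relative clause, the subject of "sold".
Its filler is the head noun "broker" (via "who"), at word 6.
(The other dependency links word 1 to a gap after word 13.)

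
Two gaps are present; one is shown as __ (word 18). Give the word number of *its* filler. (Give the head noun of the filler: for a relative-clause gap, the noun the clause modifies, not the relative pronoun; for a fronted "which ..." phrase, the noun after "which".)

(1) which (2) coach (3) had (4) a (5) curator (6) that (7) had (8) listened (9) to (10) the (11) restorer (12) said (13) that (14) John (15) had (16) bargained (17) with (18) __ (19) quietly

2

The marked gap is the object of the preposition "with" of "bargained".
Its filler is the fronted wh-phrase "which coach", at word 2.
(The other dependency links word 5 to a gap after word 6.)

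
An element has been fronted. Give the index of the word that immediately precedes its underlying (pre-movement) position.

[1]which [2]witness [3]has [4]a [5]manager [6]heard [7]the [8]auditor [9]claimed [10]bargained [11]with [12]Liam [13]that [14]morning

The displaced element is "which witness" (word 2).
It is linked across 2 clause boundaries (Ø → Ø).
It functions as the subject of "bargained", so the gap sits immediately after word 9 ("claimed").
Base order: A manager has heard the auditor claimed that which witness bargained with Liam that morning.

9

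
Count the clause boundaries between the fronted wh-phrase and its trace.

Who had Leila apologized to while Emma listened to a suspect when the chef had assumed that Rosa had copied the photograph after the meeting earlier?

0

"who" originates inside the matrix clause — no clause boundary is crossed.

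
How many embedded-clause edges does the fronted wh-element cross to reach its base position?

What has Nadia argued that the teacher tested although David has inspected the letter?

1

"what" is extracted from the object of "tested".
Boundaries crossed, outermost first: [that] — 1 in total.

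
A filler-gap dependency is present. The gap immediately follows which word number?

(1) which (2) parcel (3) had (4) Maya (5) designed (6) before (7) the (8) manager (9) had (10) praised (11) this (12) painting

The displaced element is "which parcel" (word 2).
It functions as the direct object of "designed", so the gap sits immediately after word 5 ("designed").
Base order: Maya had designed which parcel before the manager had praised this painting.

5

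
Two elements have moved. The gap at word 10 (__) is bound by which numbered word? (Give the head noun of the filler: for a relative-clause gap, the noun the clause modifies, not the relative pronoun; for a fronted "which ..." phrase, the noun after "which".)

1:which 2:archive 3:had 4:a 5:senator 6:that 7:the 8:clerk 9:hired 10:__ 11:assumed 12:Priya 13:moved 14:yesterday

The marked gap is inside the relative clause, the direct object of "hired".
Its filler is the head noun "senator" (via "that"), at word 5.
(The other dependency links word 2 to a gap after word 13.)

5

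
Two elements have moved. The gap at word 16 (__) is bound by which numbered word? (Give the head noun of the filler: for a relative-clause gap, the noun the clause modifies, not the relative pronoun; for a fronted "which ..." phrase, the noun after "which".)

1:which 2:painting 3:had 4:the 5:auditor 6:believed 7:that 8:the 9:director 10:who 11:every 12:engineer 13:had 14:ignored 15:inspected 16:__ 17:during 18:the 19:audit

The marked gap is the direct object of "inspected".
Its filler is the fronted wh-phrase "which painting", at word 2.
(The other dependency links word 9 to a gap after word 14.)

2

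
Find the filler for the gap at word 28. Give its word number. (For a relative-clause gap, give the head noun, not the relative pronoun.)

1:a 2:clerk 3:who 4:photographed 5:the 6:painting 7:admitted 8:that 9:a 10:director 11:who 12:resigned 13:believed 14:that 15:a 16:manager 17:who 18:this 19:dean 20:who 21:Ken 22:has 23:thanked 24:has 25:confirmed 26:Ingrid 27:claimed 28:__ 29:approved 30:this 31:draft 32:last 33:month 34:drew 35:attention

The gap at 28 is the subject of "approved", inside a relative clause.
The relative pronoun is "who" (word 17); it is bound by the head noun immediately before it.
Its filler is the head noun "manager", at word 16.

16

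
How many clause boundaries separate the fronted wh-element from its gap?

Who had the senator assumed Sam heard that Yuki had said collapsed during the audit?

3

"who" is extracted from the subject of "collapsed".
Boundaries crossed, outermost first: [Ø], [that], [Ø] — 3 in total.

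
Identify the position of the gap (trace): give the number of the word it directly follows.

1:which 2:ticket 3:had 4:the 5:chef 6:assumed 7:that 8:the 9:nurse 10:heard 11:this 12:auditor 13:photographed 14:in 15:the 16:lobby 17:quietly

The displaced element is "which ticket" (word 2).
It is linked across 2 clause boundaries (that → Ø).
It functions as the direct object of "photographed", so the gap sits immediately after word 13 ("photographed").
Base order: The chef had assumed that the nurse heard this auditor photographed which ticket in the lobby quietly.

13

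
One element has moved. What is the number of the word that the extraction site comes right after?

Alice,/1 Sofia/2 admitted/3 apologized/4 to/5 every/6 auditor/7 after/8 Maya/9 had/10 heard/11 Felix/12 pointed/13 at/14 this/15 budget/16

The displaced element is "Alice" (word 1).
It is linked across 1 clause boundary (Ø).
It functions as the subject of "apologized", so the gap sits immediately after word 3 ("admitted").
Base order: Sofia admitted Alice apologized to every auditor after Maya had heard Felix pointed at this budget.

3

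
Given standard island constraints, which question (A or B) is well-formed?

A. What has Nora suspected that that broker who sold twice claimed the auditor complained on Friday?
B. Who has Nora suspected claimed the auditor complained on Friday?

In A, the wh-phrase is extracted from inside a complex-NP island (relative clause) (introduced by "who"), which blocks movement.
In B, the extraction path crosses only that-complement boundaries, which are transparent.
So B is grammatical.

B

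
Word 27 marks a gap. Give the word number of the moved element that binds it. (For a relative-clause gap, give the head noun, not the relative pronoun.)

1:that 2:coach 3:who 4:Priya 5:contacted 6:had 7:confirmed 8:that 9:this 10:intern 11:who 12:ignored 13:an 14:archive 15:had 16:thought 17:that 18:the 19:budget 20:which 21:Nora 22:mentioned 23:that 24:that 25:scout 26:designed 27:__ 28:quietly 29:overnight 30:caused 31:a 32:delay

The gap at 27 is the object of "designed", inside a relative clause.
The relative pronoun is "which" (word 20); it is bound by the head noun immediately before it.
Its filler is the head noun "budget", at word 19.

19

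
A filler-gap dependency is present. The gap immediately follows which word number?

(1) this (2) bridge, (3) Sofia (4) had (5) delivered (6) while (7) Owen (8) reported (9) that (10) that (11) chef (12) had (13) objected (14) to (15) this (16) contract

5

The displaced element is "this bridge" (word 2).
It functions as the direct object of "delivered", so the gap sits immediately after word 5 ("delivered").
Base order: Sofia had delivered this bridge while Owen reported that that chef had objected to this contract.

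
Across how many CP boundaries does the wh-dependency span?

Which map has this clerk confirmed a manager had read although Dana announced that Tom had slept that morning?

"which map" is extracted from the object of "read".
Boundaries crossed, outermost first: [Ø] — 1 in total.

1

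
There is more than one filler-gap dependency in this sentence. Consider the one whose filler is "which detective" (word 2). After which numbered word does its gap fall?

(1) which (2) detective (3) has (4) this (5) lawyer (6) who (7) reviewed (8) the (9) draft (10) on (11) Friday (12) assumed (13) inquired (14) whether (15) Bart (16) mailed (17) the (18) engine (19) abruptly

12

The displaced element is "which detective" (word 2).
It is linked across 1 clause boundary (Ø).
It functions as the subject of "inquired", so the gap sits immediately after word 12 ("assumed").
Base order: This lawyer who reviewed the draft on Friday has assumed which detective inquired whether Bart mailed the engine abruptly.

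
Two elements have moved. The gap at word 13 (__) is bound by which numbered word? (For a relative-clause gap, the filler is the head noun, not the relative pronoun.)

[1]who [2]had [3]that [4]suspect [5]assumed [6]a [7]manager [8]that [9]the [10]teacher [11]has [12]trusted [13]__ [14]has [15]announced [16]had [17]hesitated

The marked gap is inside the relative clause, the direct object of "trusted".
Its filler is the head noun "manager" (via "that"), at word 7.
(The other dependency links word 1 to a gap after word 15.)

7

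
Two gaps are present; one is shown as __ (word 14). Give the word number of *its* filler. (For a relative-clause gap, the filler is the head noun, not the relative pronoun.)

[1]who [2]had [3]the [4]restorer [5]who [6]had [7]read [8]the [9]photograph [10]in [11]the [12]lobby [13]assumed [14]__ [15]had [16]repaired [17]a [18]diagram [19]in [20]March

1

The marked gap is the subject of "repaired".
Its filler is the fronted wh-phrase "who", at word 1.
(The other dependency links word 4 to a gap after word 5.)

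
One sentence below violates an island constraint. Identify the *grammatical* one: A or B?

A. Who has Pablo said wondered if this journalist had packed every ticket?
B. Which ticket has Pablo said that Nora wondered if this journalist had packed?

In B, the wh-phrase is extracted from inside a wh-island (introduced by "if"), which blocks movement.
In A, the extraction path crosses only that-complement boundaries, which are transparent.
So A is grammatical.

A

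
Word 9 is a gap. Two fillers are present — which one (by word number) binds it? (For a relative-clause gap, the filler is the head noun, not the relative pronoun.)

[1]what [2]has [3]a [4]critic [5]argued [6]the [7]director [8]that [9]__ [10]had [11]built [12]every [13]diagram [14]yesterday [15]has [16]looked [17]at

7

The marked gap is inside the relative clause, the subject of "built".
Its filler is the head noun "director" (via "that"), at word 7.
(The other dependency links word 1 to a gap after word 17.)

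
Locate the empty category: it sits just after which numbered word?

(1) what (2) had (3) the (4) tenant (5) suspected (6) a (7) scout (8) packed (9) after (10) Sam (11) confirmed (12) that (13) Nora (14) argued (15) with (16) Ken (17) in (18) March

The displaced element is "what" (word 1).
It is linked across 1 clause boundary (Ø).
It functions as the direct object of "packed", so the gap sits immediately after word 8 ("packed").
Base order: The tenant had suspected a scout packed what after Sam confirmed that Nora argued with Ken in March.

8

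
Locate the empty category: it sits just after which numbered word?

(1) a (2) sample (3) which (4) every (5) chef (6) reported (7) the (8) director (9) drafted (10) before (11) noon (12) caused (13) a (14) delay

9

The displaced element is "a sample" (word 2).
It is linked across 1 clause boundary (Ø).
It functions as the direct object of "drafted", so the gap sits immediately after word 9 ("drafted").
Base order: Every chef reported the director drafted a sample before noon.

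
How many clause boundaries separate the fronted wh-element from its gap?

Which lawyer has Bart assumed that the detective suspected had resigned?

"which lawyer" is extracted from the subject of "resigned".
Boundaries crossed, outermost first: [that], [Ø] — 2 in total.

2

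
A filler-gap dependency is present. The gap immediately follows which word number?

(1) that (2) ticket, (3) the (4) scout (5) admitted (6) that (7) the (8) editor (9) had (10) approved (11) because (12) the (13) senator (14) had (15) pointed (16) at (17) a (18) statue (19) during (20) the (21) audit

10

The displaced element is "that ticket" (word 2).
It is linked across 1 clause boundary (that).
It functions as the direct object of "approved", so the gap sits immediately after word 10 ("approved").
Base order: The scout admitted that the editor had approved that ticket because the senator had pointed at a statue during the audit.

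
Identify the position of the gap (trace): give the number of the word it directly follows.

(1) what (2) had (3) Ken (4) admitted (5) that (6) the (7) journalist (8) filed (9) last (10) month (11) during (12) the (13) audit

The displaced element is "what" (word 1).
It is linked across 1 clause boundary (that).
It functions as the direct object of "filed", so the gap sits immediately after word 8 ("filed").
Base order: Ken had admitted that the journalist filed what last month during the audit.

8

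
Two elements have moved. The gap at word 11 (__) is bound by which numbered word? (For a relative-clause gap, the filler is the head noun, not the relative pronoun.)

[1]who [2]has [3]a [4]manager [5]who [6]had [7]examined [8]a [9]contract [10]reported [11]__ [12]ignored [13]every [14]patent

The marked gap is the subject of "ignored".
Its filler is the fronted wh-phrase "who", at word 1.
(The other dependency links word 4 to a gap after word 5.)

1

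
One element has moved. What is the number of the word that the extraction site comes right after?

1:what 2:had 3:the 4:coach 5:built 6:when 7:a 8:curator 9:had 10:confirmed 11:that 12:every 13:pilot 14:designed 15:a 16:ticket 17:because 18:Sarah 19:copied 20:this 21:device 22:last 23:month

The displaced element is "what" (word 1).
It functions as the direct object of "built", so the gap sits immediately after word 5 ("built").
Base order: The coach had built what when a curator had confirmed that every pilot designed a ticket because Sarah copied this device last month.

5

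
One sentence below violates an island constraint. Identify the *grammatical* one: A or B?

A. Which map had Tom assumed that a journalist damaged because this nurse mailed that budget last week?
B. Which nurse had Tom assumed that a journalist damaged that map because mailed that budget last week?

In B, the wh-phrase is extracted from inside an adjunct island (introduced by "because"), which blocks movement.
In A, the extraction path crosses only that-complement boundaries, which are transparent.
So A is grammatical.

A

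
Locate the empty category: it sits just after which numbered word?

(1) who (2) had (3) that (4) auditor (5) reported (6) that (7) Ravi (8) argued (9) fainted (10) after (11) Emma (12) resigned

The displaced element is "who" (word 1).
It is linked across 2 clause boundaries (that → Ø).
It functions as the subject of "fainted", so the gap sits immediately after word 8 ("argued").
Base order: That auditor had reported that Ravi argued that who fainted after Emma resigned.

8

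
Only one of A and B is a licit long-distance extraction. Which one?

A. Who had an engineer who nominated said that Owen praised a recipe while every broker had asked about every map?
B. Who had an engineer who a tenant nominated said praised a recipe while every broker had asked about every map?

In A, the wh-phrase is extracted from inside a complex-NP island (relative clause) (introduced by "who"), which blocks movement.
In B, the extraction path crosses only that-complement boundaries, which are transparent.
So B is grammatical.

B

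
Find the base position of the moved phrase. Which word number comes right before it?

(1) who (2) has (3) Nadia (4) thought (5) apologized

The displaced element is "who" (word 1).
It is linked across 1 clause boundary (Ø).
It functions as the subject of "apologized", so the gap sits immediately after word 4 ("thought").
Base order: Nadia has thought that who apologized.

4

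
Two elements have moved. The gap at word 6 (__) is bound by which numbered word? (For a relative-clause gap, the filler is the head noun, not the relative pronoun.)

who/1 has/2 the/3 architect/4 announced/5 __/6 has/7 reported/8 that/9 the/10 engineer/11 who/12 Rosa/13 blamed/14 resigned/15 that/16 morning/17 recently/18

1

The marked gap is the subject of "reported".
Its filler is the fronted wh-phrase "who", at word 1.
(The other dependency links word 11 to a gap after word 14.)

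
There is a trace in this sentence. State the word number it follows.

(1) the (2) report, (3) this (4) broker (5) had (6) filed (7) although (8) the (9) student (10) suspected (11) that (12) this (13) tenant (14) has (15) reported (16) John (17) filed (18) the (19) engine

6

The displaced element is "the report" (word 2).
It functions as the direct object of "filed", so the gap sits immediately after word 6 ("filed").
Base order: This broker had filed the report although the student suspected that this tenant has reported John filed the engine.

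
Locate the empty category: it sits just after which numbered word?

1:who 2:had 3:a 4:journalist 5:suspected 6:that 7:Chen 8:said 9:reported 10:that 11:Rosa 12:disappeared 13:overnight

The displaced element is "who" (word 1).
It is linked across 2 clause boundaries (that → Ø).
It functions as the subject of "reported", so the gap sits immediately after word 8 ("said").
Base order: A journalist had suspected that Chen said who reported that Rosa disappeared overnight.

8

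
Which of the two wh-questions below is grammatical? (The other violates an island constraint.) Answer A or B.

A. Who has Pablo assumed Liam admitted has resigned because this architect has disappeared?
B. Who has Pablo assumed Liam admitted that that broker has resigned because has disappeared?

A

In B, the wh-phrase is extracted from inside an adjunct island (introduced by "because"), which blocks movement.
In A, the extraction path crosses only that-complement boundaries, which are transparent.
So A is grammatical.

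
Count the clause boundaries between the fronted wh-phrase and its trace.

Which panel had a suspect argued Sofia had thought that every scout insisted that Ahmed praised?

3

"which panel" is extracted from the object of "praised".
Boundaries crossed, outermost first: [Ø], [that], [that] — 3 in total.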